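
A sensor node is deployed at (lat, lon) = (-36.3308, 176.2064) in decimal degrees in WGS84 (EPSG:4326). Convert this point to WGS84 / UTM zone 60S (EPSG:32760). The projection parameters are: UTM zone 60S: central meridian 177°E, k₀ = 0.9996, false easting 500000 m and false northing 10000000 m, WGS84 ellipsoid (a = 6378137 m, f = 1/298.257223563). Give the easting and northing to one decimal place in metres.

Zone 60 central meridian λ₀ = 6×60 − 183 = 177°; Δλ = -0.7936°.
Transverse Mercator on WGS84 with k₀ = 0.9996 gives E = 428773.939 m, N = 5979067.727 m.

E 428773.9 m, N 5979067.7 m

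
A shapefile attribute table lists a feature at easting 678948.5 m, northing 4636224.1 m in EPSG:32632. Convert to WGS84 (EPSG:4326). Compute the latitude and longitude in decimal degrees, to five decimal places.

lat 41.85770°, lon 11.15590°

Zone 32N: λ₀ = 9°, k₀ = 0.9996, false easting 500000 m.
Meridian distance M = (N − FN)/k₀ = 4638079.3 m.
Inverse transverse Mercator on WGS84 gives φ = 41.85769983°, λ = 11.15590059°.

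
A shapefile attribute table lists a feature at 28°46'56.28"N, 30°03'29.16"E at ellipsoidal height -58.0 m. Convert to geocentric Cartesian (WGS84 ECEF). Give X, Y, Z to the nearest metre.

X 4842093 m, Y 2802134 m, Z 3052748 m

WGS84: a = 6378137 m, e² = 0.006694380; N(φ) = a/√(1−e²sin²φ) = 6383091.980 m.
X = (N+h)·cosφ·cosλ = 4842092.517 m; Y = (N+h)·cosφ·sinλ = 2802133.999 m; Z = (N(1−e²)+h)·sinφ = 3052747.792 m.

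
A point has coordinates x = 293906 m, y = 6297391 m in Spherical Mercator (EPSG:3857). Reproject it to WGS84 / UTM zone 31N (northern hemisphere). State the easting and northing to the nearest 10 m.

E 473750 m, N 5442260 m

Web Mercator inverse (R = 6378137 m) → φ = 49.13260080°, λ = 2.64020252°.
UTM 31N forward: E = 473753.460 m, N = 5442258.874 m.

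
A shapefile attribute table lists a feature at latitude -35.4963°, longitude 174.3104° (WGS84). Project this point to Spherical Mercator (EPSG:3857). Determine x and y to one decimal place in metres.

Web Mercator is spherical with R = a = 6378137 m.
x = R·λ = 6378137 × 3.042290400 = 19404144.968 m.
y = R·ln tan(π/4 + φ/2) = 6378137 × -0.663443345 = -4231532.548 m.

x 19404145.0 m, y -4231532.5 m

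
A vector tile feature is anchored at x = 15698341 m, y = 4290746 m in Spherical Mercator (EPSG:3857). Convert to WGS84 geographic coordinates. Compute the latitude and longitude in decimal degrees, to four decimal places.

R = 6378137 m. λ = x/R = 141.02059656°.
φ = 2·arctan(exp(y/R)) − 90° = 2·arctan(1.95957) − 90° = 35.92819785°.

lat 35.9282°, lon 141.0206°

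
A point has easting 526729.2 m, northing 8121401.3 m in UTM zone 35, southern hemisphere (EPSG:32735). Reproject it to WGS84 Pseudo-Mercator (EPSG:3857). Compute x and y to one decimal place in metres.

Unproject from UTM 35S (λ₀ = 27°) → φ = -16.99120043°, λ = 27.25109986°.
Web Mercator (R = 6378137 m): x = 3033578.560 m, y = -1919800.743 m.

x 3033578.6 m, y -1919800.7 m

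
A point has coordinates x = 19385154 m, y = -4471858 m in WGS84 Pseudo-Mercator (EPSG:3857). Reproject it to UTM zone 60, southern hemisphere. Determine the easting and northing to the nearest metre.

E 246266 m, N 5875268 m

Web Mercator inverse (R = 6378137 m) → φ = -37.23460254°, λ = 174.13980123°.
UTM 60S forward: E = 246266.292 m, N = 5875267.990 m.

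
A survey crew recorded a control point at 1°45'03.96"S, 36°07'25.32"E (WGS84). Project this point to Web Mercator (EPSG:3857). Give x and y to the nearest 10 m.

x 4021270 m, y -194960 m

Web Mercator is spherical with R = a = 6378137 m.
x = R·λ = 6378137 × 0.630477503 = 4021271.890 m.
y = R·ln tan(π/4 + φ/2) = 6378137 × -0.030567220 = -194961.914 m.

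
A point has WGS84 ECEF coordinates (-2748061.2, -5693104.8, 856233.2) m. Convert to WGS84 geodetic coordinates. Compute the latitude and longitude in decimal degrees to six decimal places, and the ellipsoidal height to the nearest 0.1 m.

lat 7.764800°, lon -115.766600°, h 1624.6 m

λ = atan2(Y, X) = -115.76659969°; p = √(X²+Y²) = 6321651.9 m.
Bowring's method on WGS84 (a = 6378137 m, b = 6356752.314 m) gives φ = 7.76479997°, h = 1624.564 m.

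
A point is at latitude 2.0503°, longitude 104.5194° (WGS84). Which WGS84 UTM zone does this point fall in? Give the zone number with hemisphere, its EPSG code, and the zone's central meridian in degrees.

Zone 48N (EPSG:32648), central meridian 105°

UTM zone = ⌊(λ + 180)/6⌋ + 1; 104.5194° ∈ [102°, 108°) → zone 48.
Hemisphere: N (φ ≥ 0).
Central meridian λ₀ = 6×48 − 183 = 105°.
EPSG code: 32648.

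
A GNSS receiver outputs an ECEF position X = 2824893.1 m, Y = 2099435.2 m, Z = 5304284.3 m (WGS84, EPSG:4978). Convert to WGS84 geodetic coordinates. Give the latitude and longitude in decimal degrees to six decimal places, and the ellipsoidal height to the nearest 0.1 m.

lat 56.611100°, lon 36.619400°, h 2507.5 m

λ = atan2(Y, X) = 36.61940021°; p = √(X²+Y²) = 3519609.2 m.
Bowring's method on WGS84 (a = 6378137 m, b = 6356752.314 m) gives φ = 56.61110002°, h = 2507.547 m.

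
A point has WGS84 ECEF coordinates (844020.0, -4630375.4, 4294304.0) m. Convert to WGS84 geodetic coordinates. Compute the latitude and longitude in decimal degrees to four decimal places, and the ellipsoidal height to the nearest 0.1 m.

lat 42.5685°, lon -79.6696°, h 2930.2 m

λ = atan2(Y, X) = -79.66959993°; p = √(X²+Y²) = 4706670.4 m.
Bowring's method on WGS84 (a = 6378137 m, b = 6356752.314 m) gives φ = 42.56850023°, h = 2930.224 m.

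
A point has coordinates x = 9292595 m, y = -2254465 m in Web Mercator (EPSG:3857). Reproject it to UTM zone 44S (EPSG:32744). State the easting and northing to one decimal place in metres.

E 759404.5 m, N 7803966.0 m

Web Mercator inverse (R = 6378137 m) → φ = -19.84319969°, λ = 83.47680118°.
UTM 44S forward: E = 759404.525 m, N = 7803966.013 m.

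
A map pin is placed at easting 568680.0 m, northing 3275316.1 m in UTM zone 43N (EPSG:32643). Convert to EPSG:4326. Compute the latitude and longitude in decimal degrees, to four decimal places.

Zone 43N: λ₀ = 75°, k₀ = 0.9996, false easting 500000 m.
Meridian distance M = (N − FN)/k₀ = 3276626.8 m.
Inverse transverse Mercator on WGS84 gives φ = 29.60579972°, λ = 75.70929998°.

lat 29.6058°, lon 75.7093°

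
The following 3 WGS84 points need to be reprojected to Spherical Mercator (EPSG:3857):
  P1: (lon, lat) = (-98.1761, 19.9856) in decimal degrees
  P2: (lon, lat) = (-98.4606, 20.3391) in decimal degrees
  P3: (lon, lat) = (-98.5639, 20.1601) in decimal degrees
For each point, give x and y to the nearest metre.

Web Mercator: x = R·λ, y = R·ln tan(π/4+φ/2), R = 6378137 m.
P1 (19.9856°, -98.1761°) → (-10928913.460, 2271325.127) m.
P2 (20.3391°, -98.4606°) → (-10960583.855, 2313245.541) m.
P3 (20.1601°, -98.5639°) → (-10972083.159, 2292006.646) m.

P1: x -10928913 m, y 2271325 m; P2: x -10960584 m, y 2313246 m; P3: x -10972083 m, y 2292007 m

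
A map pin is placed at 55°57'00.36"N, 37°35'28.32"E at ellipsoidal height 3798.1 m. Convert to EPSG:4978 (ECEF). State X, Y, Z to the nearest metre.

X 2837979 m, Y 2184844 m, Z 5264480 m

WGS84: a = 6378137 m, e² = 0.006694380; N(φ) = a/√(1−e²sin²φ) = 6392843.590 m.
X = (N+h)·cosφ·cosλ = 2837979.443 m; Y = (N+h)·cosφ·sinλ = 2184844.086 m; Z = (N(1−e²)+h)·sinφ = 5264480.308 m.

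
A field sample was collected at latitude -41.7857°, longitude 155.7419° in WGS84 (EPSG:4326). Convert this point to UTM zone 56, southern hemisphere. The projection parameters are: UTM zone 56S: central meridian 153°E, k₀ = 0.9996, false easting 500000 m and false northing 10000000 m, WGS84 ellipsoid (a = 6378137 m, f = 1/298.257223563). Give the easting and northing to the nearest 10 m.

E 727850 m, N 5370380 m

Zone 56 central meridian λ₀ = 6×56 − 183 = 153°; Δλ = +2.7419°.
Transverse Mercator on WGS84 with k₀ = 0.9996 gives E = 727847.828 m, N = 5370382.518 m.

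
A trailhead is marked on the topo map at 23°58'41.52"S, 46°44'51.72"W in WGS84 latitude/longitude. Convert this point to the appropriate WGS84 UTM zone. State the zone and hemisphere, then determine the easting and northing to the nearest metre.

Zone 23S: E 322191 m, N 7347085 m

Longitude -46.7477° lies in the 6° band [-48°, -42°), giving zone 23; latitude is south of the equator, so 23S.
Zone 23 central meridian λ₀ = 6×23 − 183 = -45°; Δλ = -1.7477°.
Transverse Mercator on WGS84 with k₀ = 0.9996 gives E = 322191.029 m, N = 7347084.719 m.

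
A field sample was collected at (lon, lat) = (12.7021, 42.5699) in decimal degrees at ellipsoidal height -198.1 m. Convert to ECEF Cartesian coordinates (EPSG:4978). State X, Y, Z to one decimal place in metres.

WGS84: a = 6378137 m, e² = 0.006694380; N(φ) = a/√(1−e²sin²φ) = 6387929.536 m.
X = (N+h)·cosφ·cosλ = 4589131.479 m; Y = (N+h)·cosφ·sinλ = 1034382.189 m; Z = (N(1−e²)+h)·sinφ = 4292302.290 m.

X 4589131.5 m, Y 1034382.2 m, Z 4292302.3 m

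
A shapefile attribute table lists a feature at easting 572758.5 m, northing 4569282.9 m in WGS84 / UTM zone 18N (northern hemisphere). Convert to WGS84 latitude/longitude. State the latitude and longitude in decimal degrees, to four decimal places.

Zone 18N: λ₀ = -75°, k₀ = 0.9996, false easting 500000 m.
Meridian distance M = (N − FN)/k₀ = 4571111.3 m.
Inverse transverse Mercator on WGS84 gives φ = 41.27170000°, λ = -74.13130036°.

lat 41.2717°, lon -74.1313°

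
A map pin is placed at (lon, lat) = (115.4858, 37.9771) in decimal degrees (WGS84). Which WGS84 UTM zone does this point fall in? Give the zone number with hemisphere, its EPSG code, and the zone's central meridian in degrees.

UTM zone = ⌊(λ + 180)/6⌋ + 1; 115.4858° ∈ [114°, 120°) → zone 50.
Hemisphere: N (φ ≥ 0).
Central meridian λ₀ = 6×50 − 183 = 117°.
EPSG code: 32650.

Zone 50N (EPSG:32650), central meridian 117°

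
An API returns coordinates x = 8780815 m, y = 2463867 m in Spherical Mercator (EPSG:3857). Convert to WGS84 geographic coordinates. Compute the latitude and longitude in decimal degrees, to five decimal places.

lat 21.60250°, lon 78.87940°

R = 6378137 m. λ = x/R = 78.87940322°.
φ = 2·arctan(exp(y/R)) − 90° = 2·arctan(1.47152) − 90° = 21.60250005°.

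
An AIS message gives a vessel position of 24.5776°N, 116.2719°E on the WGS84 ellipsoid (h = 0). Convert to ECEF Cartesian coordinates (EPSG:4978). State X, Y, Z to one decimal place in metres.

WGS84: a = 6378137 m, e² = 0.006694380; N(φ) = a/√(1−e²sin²φ) = 6381833.428 m.
X = (N+h)·cosφ·cosλ = -2568869.957 m; Y = (N+h)·cosφ·sinλ = 5204137.448 m; Z = (N(1−e²)+h)·sinφ = 2636596.593 m.

X -2568870.0 m, Y 5204137.4 m, Z 2636596.6 m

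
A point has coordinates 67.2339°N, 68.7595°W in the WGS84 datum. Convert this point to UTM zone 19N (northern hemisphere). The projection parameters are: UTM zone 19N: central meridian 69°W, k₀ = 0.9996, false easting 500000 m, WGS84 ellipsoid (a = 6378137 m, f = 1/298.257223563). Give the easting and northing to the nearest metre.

Zone 19 central meridian λ₀ = 6×19 − 183 = -69°; Δλ = +0.2405°.
Transverse Mercator on WGS84 with k₀ = 0.9996 gives E = 510385.527 m, N = 7457475.107 m.

E 510386 m, N 7457475 m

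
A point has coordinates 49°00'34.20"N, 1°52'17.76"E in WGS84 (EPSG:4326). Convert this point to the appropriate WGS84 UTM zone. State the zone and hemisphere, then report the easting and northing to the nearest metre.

Zone 31N: E 417482 m, N 5429125 m

Longitude 1.8716° lies in the 6° band [0°, 6°), giving zone 31; latitude is north of the equator, so 31N.
Zone 31 central meridian λ₀ = 6×31 − 183 = 3°; Δλ = -1.1284°.
Transverse Mercator on WGS84 with k₀ = 0.9996 gives E = 417482.411 m, N = 5429125.226 m.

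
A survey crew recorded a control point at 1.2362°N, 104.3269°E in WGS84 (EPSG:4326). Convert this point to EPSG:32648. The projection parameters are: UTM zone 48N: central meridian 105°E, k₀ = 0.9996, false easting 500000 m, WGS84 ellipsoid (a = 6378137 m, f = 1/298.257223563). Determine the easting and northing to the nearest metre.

E 425116 m, N 136647 m

Zone 48 central meridian λ₀ = 6×48 − 183 = 105°; Δλ = -0.6731°.
Transverse Mercator on WGS84 with k₀ = 0.9996 gives E = 425116.406 m, N = 136646.946 m.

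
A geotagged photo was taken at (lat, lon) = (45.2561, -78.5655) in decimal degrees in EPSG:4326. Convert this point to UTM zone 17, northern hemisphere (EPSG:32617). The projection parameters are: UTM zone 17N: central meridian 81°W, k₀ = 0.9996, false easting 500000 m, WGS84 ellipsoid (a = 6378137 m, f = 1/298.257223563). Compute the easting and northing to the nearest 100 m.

Zone 17 central meridian λ₀ = 6×17 − 183 = -81°; Δλ = +2.4345°.
Transverse Mercator on WGS84 with k₀ = 0.9996 gives E = 691018.714 m, N = 5014283.749 m.

E 691000 m, N 5014300 m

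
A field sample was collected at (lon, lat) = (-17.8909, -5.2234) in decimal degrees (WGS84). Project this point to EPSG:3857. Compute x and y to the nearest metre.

x -1991606 m, y -582273 m

Web Mercator is spherical with R = a = 6378137 m.
x = R·λ = 6378137 × -0.312255111 = -1991605.878 m.
y = R·ln tan(π/4 + φ/2) = 6378137 × -0.091292073 = -582273.348 m.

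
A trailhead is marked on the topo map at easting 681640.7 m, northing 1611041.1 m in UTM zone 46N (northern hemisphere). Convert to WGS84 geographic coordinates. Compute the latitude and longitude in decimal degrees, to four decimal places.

lat 14.5664°, lon 94.6860°

Zone 46N: λ₀ = 93°, k₀ = 0.9996, false easting 500000 m.
Meridian distance M = (N − FN)/k₀ = 1611685.8 m.
Inverse transverse Mercator on WGS84 gives φ = 14.56640006°, λ = 94.68599972°.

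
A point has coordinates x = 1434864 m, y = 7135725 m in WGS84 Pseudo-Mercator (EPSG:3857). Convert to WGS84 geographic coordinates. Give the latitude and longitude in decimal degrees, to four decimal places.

lat 53.8178°, lon 12.8896°

R = 6378137 m. λ = x/R = 12.88960262°.
φ = 2·arctan(exp(y/R)) − 90° = 2·arctan(3.06111) − 90° = 53.81779983°.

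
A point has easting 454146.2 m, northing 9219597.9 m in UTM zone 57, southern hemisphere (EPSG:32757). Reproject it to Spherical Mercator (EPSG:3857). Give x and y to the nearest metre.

Unproject from UTM 57S (λ₀ = 159°) → φ = -7.06000012°, λ = 158.58479978°.
Web Mercator (R = 6378137 m): x = 17653579.159 m, y = -787911.990 m.

x 17653579 m, y -787912 m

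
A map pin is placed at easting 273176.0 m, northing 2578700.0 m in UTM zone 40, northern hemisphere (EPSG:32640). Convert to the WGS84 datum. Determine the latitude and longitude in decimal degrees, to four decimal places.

lat 23.3021°, lon 54.7821°

Zone 40N: λ₀ = 57°, k₀ = 0.9996, false easting 500000 m.
Meridian distance M = (N − FN)/k₀ = 2579731.9 m.
Inverse transverse Mercator on WGS84 gives φ = 23.30209978°, λ = 54.78210000°.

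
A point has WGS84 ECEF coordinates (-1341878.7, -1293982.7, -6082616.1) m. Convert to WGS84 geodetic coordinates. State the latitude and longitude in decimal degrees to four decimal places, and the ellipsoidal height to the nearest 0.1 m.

λ = atan2(Y, X) = -136.04100188°; p = √(X²+Y²) = 1864143.1 m.
Bowring's method on WGS84 (a = 6378137 m, b = 6356752.314 m) gives φ = -73.06870004°, h = 3278.899 m.

lat -73.0687°, lon -136.0410°, h 3278.9 m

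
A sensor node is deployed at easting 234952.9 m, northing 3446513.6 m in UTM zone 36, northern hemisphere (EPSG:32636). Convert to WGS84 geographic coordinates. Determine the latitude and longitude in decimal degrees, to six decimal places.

Zone 36N: λ₀ = 33°, k₀ = 0.9996, false easting 500000 m.
Meridian distance M = (N − FN)/k₀ = 3447892.8 m.
Inverse transverse Mercator on WGS84 gives φ = 31.12259961°, λ = 30.22059961°.

lat 31.122600°, lon 30.220600°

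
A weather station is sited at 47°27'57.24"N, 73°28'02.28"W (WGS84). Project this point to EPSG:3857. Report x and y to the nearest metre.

Web Mercator is spherical with R = a = 6378137 m.
x = R·λ = 6378137 × -1.282246278 = -8178342.426 m.
y = R·ln tan(π/4 + φ/2) = 6378137 × 0.943607069 = 6018455.160 m.

x -8178342 m, y 6018455 m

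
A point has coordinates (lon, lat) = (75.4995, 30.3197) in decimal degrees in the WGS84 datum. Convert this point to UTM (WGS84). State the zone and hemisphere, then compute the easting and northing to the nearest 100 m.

Zone 43N: E 548000 m, N 3354300 m

Longitude 75.4995° lies in the 6° band [72°, 78°), giving zone 43; latitude is north of the equator, so 43N.
Zone 43 central meridian λ₀ = 6×43 − 183 = 75°; Δλ = +0.4995°.
Transverse Mercator on WGS84 with k₀ = 0.9996 gives E = 548020.753 m, N = 3354317.237 m.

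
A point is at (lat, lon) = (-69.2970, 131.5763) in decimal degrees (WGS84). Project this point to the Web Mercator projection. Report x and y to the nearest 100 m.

Web Mercator is spherical with R = a = 6378137 m.
x = R·λ = 6378137 × 2.296439653 = 14647006.716 m.
y = R·ln tan(π/4 + φ/2) = 6378137 × -1.700131614 = -10843672.353 m.

x 14647000 m, y -10843700 m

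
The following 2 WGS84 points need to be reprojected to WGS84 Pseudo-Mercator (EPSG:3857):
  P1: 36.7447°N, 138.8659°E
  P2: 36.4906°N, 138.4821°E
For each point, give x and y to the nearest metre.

P1: x 15458481 m, y 4403581 m; P2: x 15415757 m, y 4368339 m

Web Mercator: x = R·λ, y = R·ln tan(π/4+φ/2), R = 6378137 m.
P1 (36.7447°, 138.8659°) → (15458481.277, 4403580.752) m.
P2 (36.4906°, 138.4821°) → (15415756.856, 4368338.861) m.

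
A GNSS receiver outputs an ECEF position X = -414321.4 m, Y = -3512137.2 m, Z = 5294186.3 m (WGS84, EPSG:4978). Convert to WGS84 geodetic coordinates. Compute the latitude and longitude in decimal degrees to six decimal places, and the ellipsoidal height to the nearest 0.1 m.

lat 56.434700°, lon -96.727999°, h 3396.9 m

λ = atan2(Y, X) = -96.72799939°; p = √(X²+Y²) = 3536491.2 m.
Bowring's method on WGS84 (a = 6378137 m, b = 6356752.314 m) gives φ = 56.43470013°, h = 3396.889 m.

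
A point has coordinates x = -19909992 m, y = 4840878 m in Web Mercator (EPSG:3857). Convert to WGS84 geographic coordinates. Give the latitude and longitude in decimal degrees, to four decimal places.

lat 39.8273°, lon -178.8545°

R = 6378137 m. λ = x/R = -178.85450120°.
φ = 2·arctan(exp(y/R)) − 90° = 2·arctan(2.13610) − 90° = 39.82730254°.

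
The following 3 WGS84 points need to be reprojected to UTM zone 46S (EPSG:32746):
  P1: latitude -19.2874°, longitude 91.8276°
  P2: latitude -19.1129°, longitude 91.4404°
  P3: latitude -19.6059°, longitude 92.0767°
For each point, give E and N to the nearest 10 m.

UTM zone 46S: λ₀ = 93°, k₀ = 0.9996.
P1 (-19.2874°, 91.8276°) → (376811.653, 7866955.532) m.
P2 (-19.1129°, 91.4404°) → (335947.267, 7885949.131) m.
P3 (-19.6059°, 92.0767°) → (403176.639, 7831867.048) m.

P1: E 376810 m, N 7866960 m; P2: E 335950 m, N 7885950 m; P3: E 403180 m, N 7831870 m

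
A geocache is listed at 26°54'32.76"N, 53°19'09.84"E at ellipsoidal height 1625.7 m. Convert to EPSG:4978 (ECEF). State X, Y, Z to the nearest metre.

WGS84: a = 6378137 m, e² = 0.006694380; N(φ) = a/√(1−e²sin²φ) = 6382514.285 m.
X = (N+h)·cosφ·cosλ = 3400675.379 m; Y = (N+h)·cosφ·sinλ = 4565581.433 m; Z = (N(1−e²)+h)·sinφ = 2869973.511 m.

X 3400675 m, Y 4565581 m, Z 2869974 m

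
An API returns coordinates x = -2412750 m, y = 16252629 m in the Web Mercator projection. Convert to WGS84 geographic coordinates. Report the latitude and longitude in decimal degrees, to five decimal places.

R = 6378137 m. λ = x/R = -21.67410202°.
φ = 2·arctan(exp(y/R)) − 90° = 2·arctan(12.78379) − 90° = 81.05440019°.

lat 81.05440°, lon -21.67410°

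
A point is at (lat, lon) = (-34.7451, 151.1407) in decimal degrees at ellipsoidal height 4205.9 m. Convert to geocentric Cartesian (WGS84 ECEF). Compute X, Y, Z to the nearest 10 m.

X -4598030 m, Y 2533990 m, Z -3617060 m

WGS84: a = 6378137 m, e² = 0.006694380; N(φ) = a/√(1−e²sin²φ) = 6385082.777 m.
X = (N+h)·cosφ·cosλ = -4598034.520 m; Y = (N+h)·cosφ·sinλ = 2533991.549 m; Z = (N(1−e²)+h)·sinφ = -3617063.849 m.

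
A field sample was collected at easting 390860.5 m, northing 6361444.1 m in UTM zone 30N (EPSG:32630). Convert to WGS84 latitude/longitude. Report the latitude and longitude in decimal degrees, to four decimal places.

lat 57.3827°, lon -4.8154°

Zone 30N: λ₀ = -3°, k₀ = 0.9996, false easting 500000 m.
Meridian distance M = (N − FN)/k₀ = 6363989.7 m.
Inverse transverse Mercator on WGS84 gives φ = 57.38269964°, λ = -4.81539916°.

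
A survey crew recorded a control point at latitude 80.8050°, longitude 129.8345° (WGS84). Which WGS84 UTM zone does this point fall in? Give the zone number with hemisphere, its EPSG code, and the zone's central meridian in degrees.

UTM zone = ⌊(λ + 180)/6⌋ + 1; 129.8345° ∈ [126°, 132°) → zone 52.
Hemisphere: N (φ ≥ 0).
Central meridian λ₀ = 6×52 − 183 = 129°.
EPSG code: 32652.

Zone 52N (EPSG:32652), central meridian 129°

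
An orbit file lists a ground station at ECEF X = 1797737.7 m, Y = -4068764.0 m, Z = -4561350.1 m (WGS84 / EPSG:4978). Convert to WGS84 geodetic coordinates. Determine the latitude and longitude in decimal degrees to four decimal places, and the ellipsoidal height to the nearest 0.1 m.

λ = atan2(Y, X) = -66.16229959°; p = √(X²+Y²) = 4448224.5 m.
Bowring's method on WGS84 (a = 6378137 m, b = 6356752.314 m) gives φ = -45.91159976°, h = 4084.180 m.

lat -45.9116°, lon -66.1623°, h 4084.2 m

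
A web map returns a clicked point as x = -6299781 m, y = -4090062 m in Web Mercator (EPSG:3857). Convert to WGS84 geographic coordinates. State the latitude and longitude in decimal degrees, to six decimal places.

R = 6378137 m. λ = x/R = -56.59189559°.
φ = 2·arctan(exp(y/R)) − 90° = 2·arctan(0.52663) − 90° = -34.45499800°.

lat -34.454998°, lon -56.591896°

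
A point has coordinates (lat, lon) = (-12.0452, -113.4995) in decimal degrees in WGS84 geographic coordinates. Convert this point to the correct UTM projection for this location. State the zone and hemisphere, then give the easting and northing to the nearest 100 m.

Longitude -113.4995° lies in the 6° band [-114°, -108°), giving zone 12; latitude is south of the equator, so 12S.
Zone 12 central meridian λ₀ = 6×12 − 183 = -111°; Δλ = -2.4995°.
Transverse Mercator on WGS84 with k₀ = 0.9996 gives E = 227872.785 m, N = 8667208.965 m.

Zone 12S: E 227900 m, N 8667200 m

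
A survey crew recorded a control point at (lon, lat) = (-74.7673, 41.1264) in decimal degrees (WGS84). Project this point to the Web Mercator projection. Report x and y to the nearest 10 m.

Web Mercator is spherical with R = a = 6378137 m.
x = R·λ = 6378137 × -1.304935558 = -8323057.764 m.
y = R·ln tan(π/4 + φ/2) = 6378137 × 0.788788881 = 5031003.550 m.

x -8323060 m, y 5031000 m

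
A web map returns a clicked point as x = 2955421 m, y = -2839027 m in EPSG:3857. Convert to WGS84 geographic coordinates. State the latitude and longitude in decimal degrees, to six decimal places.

R = 6378137 m. λ = x/R = 26.54899855°.
φ = 2·arctan(exp(y/R)) − 90° = 2·arctan(0.64075) − 90° = -24.70070083°.

lat -24.700701°, lon 26.548999°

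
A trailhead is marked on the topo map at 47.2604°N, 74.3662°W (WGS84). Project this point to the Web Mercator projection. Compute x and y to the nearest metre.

Web Mercator is spherical with R = a = 6378137 m.
x = R·λ = 6378137 × -1.297935042 = -8278407.516 m.
y = R·ln tan(π/4 + φ/2) = 6378137 × 0.938311931 = 5984682.042 m.

x -8278408 m, y 5984682 m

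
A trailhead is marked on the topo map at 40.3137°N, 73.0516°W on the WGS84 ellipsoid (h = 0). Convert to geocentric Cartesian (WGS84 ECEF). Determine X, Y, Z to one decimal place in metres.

WGS84: a = 6378137 m, e² = 0.006694380; N(φ) = a/√(1−e²sin²φ) = 6387091.869 m.
X = (N+h)·cosφ·cosλ = 1419726.744 m; Y = (N+h)·cosφ·sinλ = -4658718.706 m; Z = (N(1−e²)+h)·sinφ = 4104607.396 m.

X 1419726.7 m, Y -4658718.7 m, Z 4104607.4 m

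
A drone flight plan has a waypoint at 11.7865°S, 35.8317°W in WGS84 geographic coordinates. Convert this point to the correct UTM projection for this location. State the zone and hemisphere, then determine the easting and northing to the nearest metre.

Longitude -35.8317° lies in the 6° band [-36°, -30°), giving zone 25; latitude is south of the equator, so 25S.
Zone 25 central meridian λ₀ = 6×25 − 183 = -33°; Δλ = -2.8317°.
Transverse Mercator on WGS84 with k₀ = 0.9996 gives E = 191387.309 m, N = 8695495.888 m.

Zone 25S: E 191387 m, N 8695496 m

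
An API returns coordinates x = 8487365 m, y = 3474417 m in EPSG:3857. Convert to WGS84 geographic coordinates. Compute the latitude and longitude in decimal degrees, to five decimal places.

R = 6378137 m. λ = x/R = 76.24329701°.
φ = 2·arctan(exp(y/R)) − 90° = 2·arctan(1.72416) − 90° = 29.77309860°.

lat 29.77310°, lon 76.24330°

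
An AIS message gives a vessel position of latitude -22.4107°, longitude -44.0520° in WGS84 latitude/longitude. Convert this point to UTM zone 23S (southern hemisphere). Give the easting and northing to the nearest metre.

E 597572 m, N 7521405 m

Zone 23 central meridian λ₀ = 6×23 − 183 = -45°; Δλ = +0.9480°.
Transverse Mercator on WGS84 with k₀ = 0.9996 gives E = 597572.277 m, N = 7521405.408 m.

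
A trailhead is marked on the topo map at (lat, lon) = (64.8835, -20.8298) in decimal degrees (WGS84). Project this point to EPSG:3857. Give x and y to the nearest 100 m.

x -2318800 m, y 9577800 m

Web Mercator is spherical with R = a = 6378137 m.
x = R·λ = 6378137 × -0.363548593 = -2318762.729 m.
y = R·ln tan(π/4 + φ/2) = 6378137 × 1.501653475 = 9577751.591 m.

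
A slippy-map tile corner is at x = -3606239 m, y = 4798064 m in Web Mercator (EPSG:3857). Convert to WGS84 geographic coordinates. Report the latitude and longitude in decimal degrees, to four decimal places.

R = 6378137 m. λ = x/R = -32.39539612°.
φ = 2·arctan(exp(y/R)) − 90° = 2·arctan(2.12181) − 90° = 39.53129990°.

lat 39.5313°, lon -32.3954°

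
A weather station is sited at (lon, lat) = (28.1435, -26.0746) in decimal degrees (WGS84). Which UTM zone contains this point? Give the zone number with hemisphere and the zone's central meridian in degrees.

UTM zone = ⌊(λ + 180)/6⌋ + 1; 28.1435° ∈ [24°, 30°) → zone 35.
Hemisphere: S (φ < 0).
Central meridian λ₀ = 6×35 − 183 = 27°.

Zone 35S, central meridian 27°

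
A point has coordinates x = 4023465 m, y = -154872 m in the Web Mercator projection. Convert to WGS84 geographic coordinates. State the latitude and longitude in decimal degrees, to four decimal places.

R = 6378137 m. λ = x/R = 36.14340105°.
φ = 2·arctan(exp(y/R)) − 90° = 2·arctan(0.97601) − 90° = -1.39110215°.

lat -1.3911°, lon 36.1434°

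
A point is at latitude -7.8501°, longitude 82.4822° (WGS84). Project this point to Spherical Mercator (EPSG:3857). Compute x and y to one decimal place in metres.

Web Mercator is spherical with R = a = 6378137 m.
x = R·λ = 6378137 × 1.439585964 = 9181876.504 m.
y = R·ln tan(π/4 + φ/2) = 6378137 × -0.137440768 = -876616.047 m.

x 9181876.5 m, y -876616.0 m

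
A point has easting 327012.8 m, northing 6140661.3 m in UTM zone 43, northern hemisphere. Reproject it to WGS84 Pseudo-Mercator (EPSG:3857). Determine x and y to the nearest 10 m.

Unproject from UTM 43N (λ₀ = 75°) → φ = 55.38169978°, λ = 72.26939965°.
Web Mercator (R = 6378137 m): x = 8044992.769 m, y = 7436301.470 m.

x 8044990 m, y 7436300 m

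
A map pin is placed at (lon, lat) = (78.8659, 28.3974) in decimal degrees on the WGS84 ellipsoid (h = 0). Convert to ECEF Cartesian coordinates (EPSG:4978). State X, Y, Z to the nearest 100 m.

WGS84: a = 6378137 m, e² = 0.006694380; N(φ) = a/√(1−e²sin²φ) = 6382971.179 m.
X = (N+h)·cosφ·cosλ = 1084272.417 m; Y = (N+h)·cosφ·sinλ = 5509224.916 m; Z = (N(1−e²)+h)·sinφ = 3015319.092 m.

X 1084300 m, Y 5509200 m, Z 3015300 m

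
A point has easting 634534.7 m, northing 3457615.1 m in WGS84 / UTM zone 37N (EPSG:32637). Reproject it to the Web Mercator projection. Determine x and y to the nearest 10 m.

x 4498730 m, y 3664610 m

Unproject from UTM 37N (λ₀ = 39°) → φ = 31.24500030°, λ = 40.41279962°.
Web Mercator (R = 6378137 m): x = 4498732.276 m, y = 3664608.139 m.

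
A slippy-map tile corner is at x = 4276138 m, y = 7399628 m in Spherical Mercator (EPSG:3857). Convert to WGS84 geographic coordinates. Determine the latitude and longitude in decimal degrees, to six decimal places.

lat 55.194098°, lon 38.413201°

R = 6378137 m. λ = x/R = 38.41320122°.
φ = 2·arctan(exp(y/R)) − 90° = 2·arctan(3.19043) − 90° = 55.19409764°.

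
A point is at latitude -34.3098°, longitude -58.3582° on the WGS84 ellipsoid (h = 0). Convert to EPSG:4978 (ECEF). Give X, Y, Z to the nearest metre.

X 2766760 m, Y -4489961 m, Z -3574884 m

WGS84: a = 6378137 m, e² = 0.006694380; N(φ) = a/√(1−e²sin²φ) = 6384930.810 m.
X = (N+h)·cosφ·cosλ = 2766759.680 m; Y = (N+h)·cosφ·sinλ = -4489960.712 m; Z = (N(1−e²)+h)·sinφ = -3574884.037 m.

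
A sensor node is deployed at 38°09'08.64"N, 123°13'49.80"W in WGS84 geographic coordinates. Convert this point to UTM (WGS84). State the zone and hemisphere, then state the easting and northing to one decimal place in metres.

Longitude -123.2305° lies in the 6° band [-126°, -120°), giving zone 10; latitude is north of the equator, so 10N.
Zone 10 central meridian λ₀ = 6×10 − 183 = -123°; Δλ = -0.2305°.
Transverse Mercator on WGS84 with k₀ = 0.9996 gives E = 479804.655 m, N = 4222749.431 m.

Zone 10N: E 479804.7 m, N 4222749.4 m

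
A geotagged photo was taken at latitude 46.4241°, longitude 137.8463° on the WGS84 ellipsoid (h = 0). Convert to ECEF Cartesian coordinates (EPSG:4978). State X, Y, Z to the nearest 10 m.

X -3265110 m, Y 2955810 m, Z 4597870 m

WGS84: a = 6378137 m, e² = 0.006694380; N(φ) = a/√(1−e²sin²φ) = 6389371.443 m.
X = (N+h)·cosφ·cosλ = -3265107.008 m; Y = (N+h)·cosφ·sinλ = 2955813.941 m; Z = (N(1−e²)+h)·sinφ = 4597868.651 m.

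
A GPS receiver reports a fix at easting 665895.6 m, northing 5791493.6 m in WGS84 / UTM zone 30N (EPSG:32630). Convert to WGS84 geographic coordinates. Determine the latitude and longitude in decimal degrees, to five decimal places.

Zone 30N: λ₀ = -3°, k₀ = 0.9996, false easting 500000 m.
Meridian distance M = (N − FN)/k₀ = 5793811.1 m.
Inverse transverse Mercator on WGS84 gives φ = 52.24880037°, λ = -0.56980065°.

lat 52.24880°, lon -0.56980°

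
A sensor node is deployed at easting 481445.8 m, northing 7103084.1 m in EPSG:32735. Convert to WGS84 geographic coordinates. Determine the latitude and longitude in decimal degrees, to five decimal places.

Zone 35S: λ₀ = 27°, k₀ = 0.9996, false easting 500000 m, false northing 10000000 m.
Meridian distance M = (N − FN)/k₀ = -2898075.1 m.
Inverse transverse Mercator on WGS84 gives φ = -26.19160018°, λ = 26.81429992°.

lat -26.19160°, lon 26.81430°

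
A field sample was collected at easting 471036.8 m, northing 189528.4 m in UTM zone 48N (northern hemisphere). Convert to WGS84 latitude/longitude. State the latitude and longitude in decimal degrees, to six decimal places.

lat 1.714700°, lon 104.739600°

Zone 48N: λ₀ = 105°, k₀ = 0.9996, false easting 500000 m.
Meridian distance M = (N − FN)/k₀ = 189604.2 m.
Inverse transverse Mercator on WGS84 gives φ = 1.71469993°, λ = 104.73960011°.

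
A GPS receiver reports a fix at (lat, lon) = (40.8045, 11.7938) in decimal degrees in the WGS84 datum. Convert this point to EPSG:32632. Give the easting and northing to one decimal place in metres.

E 735669.5 m, N 4520811.4 m

Zone 32 central meridian λ₀ = 6×32 − 183 = 9°; Δλ = +2.7938°.
Transverse Mercator on WGS84 with k₀ = 0.9996 gives E = 735669.547 m, N = 4520811.413 m.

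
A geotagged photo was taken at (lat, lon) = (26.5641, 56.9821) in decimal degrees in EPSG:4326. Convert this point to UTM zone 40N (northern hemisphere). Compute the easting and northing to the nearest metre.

E 498217 m, N 2938157 m

Zone 40 central meridian λ₀ = 6×40 − 183 = 57°; Δλ = -0.0179°.
Transverse Mercator on WGS84 with k₀ = 0.9996 gives E = 498217.252 m, N = 2938156.921 m.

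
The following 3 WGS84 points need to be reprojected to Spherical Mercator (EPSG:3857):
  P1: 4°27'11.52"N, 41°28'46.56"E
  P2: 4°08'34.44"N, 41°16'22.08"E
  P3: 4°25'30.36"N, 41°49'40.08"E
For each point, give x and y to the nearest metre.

P1: x 4617488 m, y 496228 m; P2: x 4594467 m, y 461588 m; P3: x 4656249 m, y 493090 m

Web Mercator: x = R·λ, y = R·ln tan(π/4+φ/2), R = 6378137 m.
P1 (4.4532°, 41.4796°) → (4617487.950, 496227.816) m.
P2 (4.1429°, 41.2728°) → (4594467.080, 461587.917) m.
P3 (4.4251°, 41.8278°) → (4656249.397, 493090.326) m.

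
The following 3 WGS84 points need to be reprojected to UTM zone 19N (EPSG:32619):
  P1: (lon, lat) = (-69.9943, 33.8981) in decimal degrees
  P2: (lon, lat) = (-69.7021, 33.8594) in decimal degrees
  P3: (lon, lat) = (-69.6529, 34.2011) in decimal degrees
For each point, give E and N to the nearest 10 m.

UTM zone 19N: λ₀ = -69°, k₀ = 0.9996.
P1 (33.8981°, -69.9943°) → (408067.296, 3751302.515) m.
P2 (33.8594°, -69.7021°) → (435055.337, 3746788.414) m.
P3 (34.2011°, -69.6529°) → (439848.072, 3784646.562) m.

P1: E 408070 m, N 3751300 m; P2: E 435060 m, N 3746790 m; P3: E 439850 m, N 3784650 m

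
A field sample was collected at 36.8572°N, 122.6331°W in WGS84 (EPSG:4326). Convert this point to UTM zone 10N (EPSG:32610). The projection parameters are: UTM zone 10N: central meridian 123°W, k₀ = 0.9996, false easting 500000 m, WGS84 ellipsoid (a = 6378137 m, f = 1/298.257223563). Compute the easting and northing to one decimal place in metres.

Zone 10 central meridian λ₀ = 6×10 − 183 = -123°; Δλ = +0.3669°.
Transverse Mercator on WGS84 with k₀ = 0.9996 gives E = 532706.329 m, N = 4079094.107 m.

E 532706.3 m, N 4079094.1 m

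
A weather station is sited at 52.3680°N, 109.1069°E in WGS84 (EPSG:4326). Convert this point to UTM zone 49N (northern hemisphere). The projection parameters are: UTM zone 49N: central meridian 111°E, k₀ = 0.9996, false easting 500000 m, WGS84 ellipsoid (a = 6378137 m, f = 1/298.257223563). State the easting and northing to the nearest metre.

E 371112 m, N 5803656 m

Zone 49 central meridian λ₀ = 6×49 − 183 = 111°; Δλ = -1.8931°.
Transverse Mercator on WGS84 with k₀ = 0.9996 gives E = 371111.976 m, N = 5803656.057 m.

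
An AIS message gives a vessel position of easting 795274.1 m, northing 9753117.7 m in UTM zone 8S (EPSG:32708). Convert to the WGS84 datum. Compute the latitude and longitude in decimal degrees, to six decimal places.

Zone 8S: λ₀ = -135°, k₀ = 0.9996, false easting 500000 m, false northing 10000000 m.
Meridian distance M = (N − FN)/k₀ = -246981.1 m.
Inverse transverse Mercator on WGS84 gives φ = -2.23119964°, λ = -132.34540015°.

lat -2.231200°, lon -132.345400°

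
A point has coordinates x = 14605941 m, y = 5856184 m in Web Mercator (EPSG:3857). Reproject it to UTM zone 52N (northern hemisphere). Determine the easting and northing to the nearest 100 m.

Web Mercator inverse (R = 6378137 m) → φ = 46.47120261°, λ = 131.20740039°.
UTM 52N forward: E = 669465.304 m, N = 5148770.890 m.

E 669500 m, N 5148800 m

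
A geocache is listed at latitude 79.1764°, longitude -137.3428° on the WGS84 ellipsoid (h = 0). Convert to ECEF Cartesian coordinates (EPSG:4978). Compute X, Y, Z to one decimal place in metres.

X -883689.7 m, Y -814224.0 m, Z 6242923.8 m

WGS84: a = 6378137 m, e² = 0.006694380; N(φ) = a/√(1−e²sin²φ) = 6398833.302 m.
X = (N+h)·cosφ·cosλ = -883689.695 m; Y = (N+h)·cosφ·sinλ = -814224.008 m; Z = (N(1−e²)+h)·sinφ = 6242923.800 m.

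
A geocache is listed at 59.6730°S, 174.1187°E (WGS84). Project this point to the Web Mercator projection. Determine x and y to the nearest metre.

Web Mercator is spherical with R = a = 6378137 m.
x = R·λ = 6378137 × 3.038944604 = 19382805.022 m.
y = R·ln tan(π/4 + φ/2) = 6378137 × -1.305599430 = -8327292.035 m.

x 19382805 m, y -8327292 m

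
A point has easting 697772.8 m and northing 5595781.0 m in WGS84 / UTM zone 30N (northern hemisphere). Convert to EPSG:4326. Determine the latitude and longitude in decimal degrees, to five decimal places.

lat 50.48060°, lon -0.21230°

Zone 30N: λ₀ = -3°, k₀ = 0.9996, false easting 500000 m.
Meridian distance M = (N − FN)/k₀ = 5598020.2 m.
Inverse transverse Mercator on WGS84 gives φ = 50.48059981°, λ = -0.21230057°.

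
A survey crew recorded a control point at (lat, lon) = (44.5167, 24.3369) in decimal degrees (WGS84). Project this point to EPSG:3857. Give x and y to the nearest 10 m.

Web Mercator is spherical with R = a = 6378137 m.
x = R·λ = 6378137 × 0.424759035 = 2709171.315 m.
y = R·ln tan(π/4 + φ/2) = 6378137 × 0.869494337 = 5545754.005 m.

x 2709170 m, y 5545750 m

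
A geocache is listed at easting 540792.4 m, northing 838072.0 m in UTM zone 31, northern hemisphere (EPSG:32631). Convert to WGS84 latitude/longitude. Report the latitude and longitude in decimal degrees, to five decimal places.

lat 7.58170°, lon 3.36980°

Zone 31N: λ₀ = 3°, k₀ = 0.9996, false easting 500000 m.
Meridian distance M = (N − FN)/k₀ = 838407.4 m.
Inverse transverse Mercator on WGS84 gives φ = 7.58170030°, λ = 3.36980006°.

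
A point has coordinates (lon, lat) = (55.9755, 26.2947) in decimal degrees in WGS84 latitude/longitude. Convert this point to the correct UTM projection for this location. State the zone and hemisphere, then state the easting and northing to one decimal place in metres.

Longitude 55.9755° lies in the 6° band [54°, 60°), giving zone 40; latitude is north of the equator, so 40N.
Zone 40 central meridian λ₀ = 6×40 − 183 = 57°; Δλ = -1.0245°.
Transverse Mercator on WGS84 with k₀ = 0.9996 gives E = 397724.265 m, N = 2908725.760 m.

Zone 40N: E 397724.3 m, N 2908725.8 m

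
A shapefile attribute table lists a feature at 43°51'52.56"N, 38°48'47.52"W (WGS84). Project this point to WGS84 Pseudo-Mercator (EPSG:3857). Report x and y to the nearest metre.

Web Mercator is spherical with R = a = 6378137 m.
x = R·λ = 6378137 × -0.677418133 = -4320665.660 m.
y = R·ln tan(π/4 + φ/2) = 6378137 × 0.853621140 = 5444512.575 m.

x -4320666 m, y 5444513 m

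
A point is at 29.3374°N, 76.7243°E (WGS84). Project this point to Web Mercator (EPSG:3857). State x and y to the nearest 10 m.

x 8540910 m, y 3418660 m

Web Mercator is spherical with R = a = 6378137 m.
x = R·λ = 6378137 × 1.339091651 = 8540910.007 m.
y = R·ln tan(π/4 + φ/2) = 6378137 × 0.535996637 = 3418659.984 m.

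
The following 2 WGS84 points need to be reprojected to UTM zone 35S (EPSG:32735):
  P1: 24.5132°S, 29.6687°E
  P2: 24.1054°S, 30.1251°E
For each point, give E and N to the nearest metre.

P1: E 770414 m, N 7286339 m; P2: E 817704 m, N 7330563 m

UTM zone 35S: λ₀ = 27°, k₀ = 0.9996.
P1 (-24.5132°, 29.6687°) → (770413.639, 7286339.002) m.
P2 (-24.1054°, 30.1251°) → (817703.562, 7330563.122) m.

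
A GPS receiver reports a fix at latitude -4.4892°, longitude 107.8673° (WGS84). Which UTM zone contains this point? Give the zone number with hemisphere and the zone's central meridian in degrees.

UTM zone = ⌊(λ + 180)/6⌋ + 1; 107.8673° ∈ [102°, 108°) → zone 48.
Hemisphere: S (φ < 0).
Central meridian λ₀ = 6×48 − 183 = 105°.

Zone 48S, central meridian 105°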